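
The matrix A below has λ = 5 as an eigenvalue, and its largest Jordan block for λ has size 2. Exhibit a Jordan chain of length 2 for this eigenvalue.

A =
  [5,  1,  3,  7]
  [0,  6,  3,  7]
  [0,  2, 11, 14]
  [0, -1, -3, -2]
A Jordan chain for λ = 5 of length 2:
v_1 = (1, 1, 2, -1)ᵀ
v_2 = (0, 1, 0, 0)ᵀ

Let N = A − (5)·I. We want v_2 with N^2 v_2 = 0 but N^1 v_2 ≠ 0; then v_{j-1} := N · v_j for j = 2, …, 2.

Pick v_2 = (0, 1, 0, 0)ᵀ.
Then v_1 = N · v_2 = (1, 1, 2, -1)ᵀ.

Sanity check: (A − (5)·I) v_1 = (0, 0, 0, 0)ᵀ = 0. ✓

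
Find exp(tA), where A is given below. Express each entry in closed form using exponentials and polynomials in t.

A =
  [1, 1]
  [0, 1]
e^{tA} =
  [exp(t), t*exp(t)]
  [0, exp(t)]

Strategy: write A = P · J · P⁻¹ where J is a Jordan canonical form, so e^{tA} = P · e^{tJ} · P⁻¹, and e^{tJ} can be computed block-by-block.

A has Jordan form
J =
  [1, 1]
  [0, 1]
(up to reordering of blocks).

Per-block formulas:
  For a 2×2 Jordan block J_2(1): exp(t · J_2(1)) = e^(1t)·(I + t·N), where N is the 2×2 nilpotent shift.

After assembling e^{tJ} and conjugating by P, we get:

e^{tA} =
  [exp(t), t*exp(t)]
  [0, exp(t)]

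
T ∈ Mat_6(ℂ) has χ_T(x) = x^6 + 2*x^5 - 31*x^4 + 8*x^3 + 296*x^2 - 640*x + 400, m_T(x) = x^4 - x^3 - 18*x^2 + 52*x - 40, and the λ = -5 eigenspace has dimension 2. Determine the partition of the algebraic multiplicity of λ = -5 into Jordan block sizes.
Block sizes for λ = -5: [1, 1]

Step 1 — from the characteristic polynomial, algebraic multiplicity of λ = -5 is 2. From dim ker(T − (-5)·I) = 2, there are exactly 2 Jordan blocks for λ = -5.
Step 2 — from the minimal polynomial, the factor (x + 5) tells us the largest block for λ = -5 has size 1.
Step 3 — with total size 2, 2 blocks, and largest block 1, the block sizes (in nonincreasing order) are [1, 1].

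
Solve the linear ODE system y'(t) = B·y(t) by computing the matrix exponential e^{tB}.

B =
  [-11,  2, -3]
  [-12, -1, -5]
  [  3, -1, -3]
e^{tB} =
  [3*t^2*exp(-5*t)/2 - 6*t*exp(-5*t) + exp(-5*t), -t^2*exp(-5*t)/2 + 2*t*exp(-5*t), t^2*exp(-5*t) - 3*t*exp(-5*t)]
  [9*t^2*exp(-5*t)/2 - 12*t*exp(-5*t), -3*t^2*exp(-5*t)/2 + 4*t*exp(-5*t) + exp(-5*t), 3*t^2*exp(-5*t) - 5*t*exp(-5*t)]
  [3*t*exp(-5*t), -t*exp(-5*t), 2*t*exp(-5*t) + exp(-5*t)]

Strategy: write B = P · J · P⁻¹ where J is a Jordan canonical form, so e^{tB} = P · e^{tJ} · P⁻¹, and e^{tJ} can be computed block-by-block.

B has Jordan form
J =
  [-5,  1,  0]
  [ 0, -5,  1]
  [ 0,  0, -5]
(up to reordering of blocks).

Per-block formulas:
  For a 3×3 Jordan block J_3(-5): exp(t · J_3(-5)) = e^(-5t)·(I + t·N + (t^2/2)·N^2), where N is the 3×3 nilpotent shift.

After assembling e^{tJ} and conjugating by P, we get:

e^{tB} =
  [3*t^2*exp(-5*t)/2 - 6*t*exp(-5*t) + exp(-5*t), -t^2*exp(-5*t)/2 + 2*t*exp(-5*t), t^2*exp(-5*t) - 3*t*exp(-5*t)]
  [9*t^2*exp(-5*t)/2 - 12*t*exp(-5*t), -3*t^2*exp(-5*t)/2 + 4*t*exp(-5*t) + exp(-5*t), 3*t^2*exp(-5*t) - 5*t*exp(-5*t)]
  [3*t*exp(-5*t), -t*exp(-5*t), 2*t*exp(-5*t) + exp(-5*t)]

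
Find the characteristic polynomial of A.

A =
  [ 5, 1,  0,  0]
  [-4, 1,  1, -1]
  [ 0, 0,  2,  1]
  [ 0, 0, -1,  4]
x^4 - 12*x^3 + 54*x^2 - 108*x + 81

Expanding det(x·I − A) (e.g. by cofactor expansion or by noting that A is similar to its Jordan form J, which has the same characteristic polynomial as A) gives
  χ_A(x) = x^4 - 12*x^3 + 54*x^2 - 108*x + 81
which factors as (x - 3)^4. The eigenvalues (with algebraic multiplicities) are λ = 3 with multiplicity 4.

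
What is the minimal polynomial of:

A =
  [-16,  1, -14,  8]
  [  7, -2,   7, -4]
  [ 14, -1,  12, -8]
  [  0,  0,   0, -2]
x^3 + 6*x^2 + 12*x + 8

The characteristic polynomial is χ_A(x) = (x + 2)^4, so the eigenvalues are known. The minimal polynomial is
  m_A(x) = Π_λ (x − λ)^{k_λ}
where k_λ is the size of the *largest* Jordan block for λ (equivalently, the smallest k with (A − λI)^k v = 0 for every generalised eigenvector v of λ).

  λ = -2: largest Jordan block has size 3, contributing (x + 2)^3

So m_A(x) = (x + 2)^3 = x^3 + 6*x^2 + 12*x + 8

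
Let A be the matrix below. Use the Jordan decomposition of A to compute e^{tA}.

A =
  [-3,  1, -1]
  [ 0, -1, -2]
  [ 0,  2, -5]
e^{tA} =
  [exp(-3*t), t*exp(-3*t), -t*exp(-3*t)]
  [0, 2*t*exp(-3*t) + exp(-3*t), -2*t*exp(-3*t)]
  [0, 2*t*exp(-3*t), -2*t*exp(-3*t) + exp(-3*t)]

Strategy: write A = P · J · P⁻¹ where J is a Jordan canonical form, so e^{tA} = P · e^{tJ} · P⁻¹, and e^{tJ} can be computed block-by-block.

A has Jordan form
J =
  [-3,  1,  0]
  [ 0, -3,  0]
  [ 0,  0, -3]
(up to reordering of blocks).

Per-block formulas:
  For a 2×2 Jordan block J_2(-3): exp(t · J_2(-3)) = e^(-3t)·(I + t·N), where N is the 2×2 nilpotent shift.
  For a 1×1 block at λ = -3: exp(t · [-3]) = [e^(-3t)].

After assembling e^{tJ} and conjugating by P, we get:

e^{tA} =
  [exp(-3*t), t*exp(-3*t), -t*exp(-3*t)]
  [0, 2*t*exp(-3*t) + exp(-3*t), -2*t*exp(-3*t)]
  [0, 2*t*exp(-3*t), -2*t*exp(-3*t) + exp(-3*t)]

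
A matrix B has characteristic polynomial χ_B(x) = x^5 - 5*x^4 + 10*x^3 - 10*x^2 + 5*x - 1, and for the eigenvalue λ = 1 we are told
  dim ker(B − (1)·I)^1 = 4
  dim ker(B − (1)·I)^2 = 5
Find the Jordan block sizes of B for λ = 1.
Block sizes for λ = 1: [2, 1, 1, 1]

From the dimensions of kernels of powers, the number of Jordan blocks of size at least j is d_j − d_{j−1} where d_j = dim ker(N^j) (with d_0 = 0). Computing the differences gives [4, 1].
The number of blocks of size exactly k is (#blocks of size ≥ k) − (#blocks of size ≥ k + 1), so the partition is: 3 block(s) of size 1, 1 block(s) of size 2.
In nonincreasing order the block sizes are [2, 1, 1, 1].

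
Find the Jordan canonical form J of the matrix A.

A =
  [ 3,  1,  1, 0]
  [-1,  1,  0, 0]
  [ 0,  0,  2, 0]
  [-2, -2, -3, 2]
J_3(2) ⊕ J_1(2)

The characteristic polynomial is
  det(x·I − A) = x^4 - 8*x^3 + 24*x^2 - 32*x + 16 = (x - 2)^4

Eigenvalues and multiplicities (the geometric multiplicity of λ is n − rank(A − λI), which equals the number of Jordan blocks for λ):
  λ = 2: algebraic multiplicity = 4, geometric multiplicity = 2

Determining the block sizes for each eigenvalue:
  λ = 2: with am = 4 and gm = 2, the partition is not yet determined (e.g. several partitions of 4 into 2 parts exist). Let N = A − (2)·I. Computing rank(N^1) = 2, rank(N^2) = 1, rank(N^3) = 0; the number of blocks of size ≥ j is rank(N^{j−1}) − rank(N^j), giving [2, 1, 1]. So we have 1 block(s) of size 3, 1 block(s) of size 1 → block sizes [3, 1]

Assembling the blocks gives a Jordan form
J =
  [2, 1, 0, 0]
  [0, 2, 1, 0]
  [0, 0, 2, 0]
  [0, 0, 0, 2]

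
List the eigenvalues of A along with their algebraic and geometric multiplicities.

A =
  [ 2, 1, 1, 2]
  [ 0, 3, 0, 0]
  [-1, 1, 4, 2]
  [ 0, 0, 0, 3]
λ = 3: alg = 4, geom = 3

Step 1 — factor the characteristic polynomial to read off the algebraic multiplicities:
  χ_A(x) = (x - 3)^4

Step 2 — compute geometric multiplicities via the rank-nullity identity g(λ) = n − rank(A − λI):
  rank(A − (3)·I) = 1, so dim ker(A − (3)·I) = n − 1 = 3

Summary:
  λ = 3: algebraic multiplicity = 4, geometric multiplicity = 3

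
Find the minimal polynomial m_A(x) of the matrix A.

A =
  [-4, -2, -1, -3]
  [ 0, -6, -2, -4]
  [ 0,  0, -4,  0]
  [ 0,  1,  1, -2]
x^3 + 12*x^2 + 48*x + 64

The characteristic polynomial is χ_A(x) = (x + 4)^4, so the eigenvalues are known. The minimal polynomial is
  m_A(x) = Π_λ (x − λ)^{k_λ}
where k_λ is the size of the *largest* Jordan block for λ (equivalently, the smallest k with (A − λI)^k v = 0 for every generalised eigenvector v of λ).

  λ = -4: largest Jordan block has size 3, contributing (x + 4)^3

So m_A(x) = (x + 4)^3 = x^3 + 12*x^2 + 48*x + 64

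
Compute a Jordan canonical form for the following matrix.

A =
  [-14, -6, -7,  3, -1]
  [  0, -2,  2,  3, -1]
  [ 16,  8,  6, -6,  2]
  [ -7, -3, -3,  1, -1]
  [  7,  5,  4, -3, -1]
J_3(-2) ⊕ J_2(-2)

The characteristic polynomial is
  det(x·I − A) = x^5 + 10*x^4 + 40*x^3 + 80*x^2 + 80*x + 32 = (x + 2)^5

Eigenvalues and multiplicities (the geometric multiplicity of λ is n − rank(A − λI), which equals the number of Jordan blocks for λ):
  λ = -2: algebraic multiplicity = 5, geometric multiplicity = 2

Determining the block sizes for each eigenvalue:
  λ = -2: with am = 5 and gm = 2, the partition is not yet determined (e.g. several partitions of 5 into 2 parts exist). Let N = A − (-2)·I. Computing rank(N^1) = 3, rank(N^2) = 1, rank(N^3) = 0; the number of blocks of size ≥ j is rank(N^{j−1}) − rank(N^j), giving [2, 2, 1]. So we have 1 block(s) of size 3, 1 block(s) of size 2 → block sizes [3, 2]

Assembling the blocks gives a Jordan form
J =
  [-2,  1,  0,  0,  0]
  [ 0, -2,  1,  0,  0]
  [ 0,  0, -2,  0,  0]
  [ 0,  0,  0, -2,  1]
  [ 0,  0,  0,  0, -2]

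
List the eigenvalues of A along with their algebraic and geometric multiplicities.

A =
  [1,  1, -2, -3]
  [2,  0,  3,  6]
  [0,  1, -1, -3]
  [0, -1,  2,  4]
λ = 1: alg = 4, geom = 2

Step 1 — factor the characteristic polynomial to read off the algebraic multiplicities:
  χ_A(x) = (x - 1)^4

Step 2 — compute geometric multiplicities via the rank-nullity identity g(λ) = n − rank(A − λI):
  rank(A − (1)·I) = 2, so dim ker(A − (1)·I) = n − 2 = 2

Summary:
  λ = 1: algebraic multiplicity = 4, geometric multiplicity = 2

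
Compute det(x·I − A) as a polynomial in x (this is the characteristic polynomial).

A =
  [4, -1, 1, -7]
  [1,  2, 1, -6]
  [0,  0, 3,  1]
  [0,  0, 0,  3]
x^4 - 12*x^3 + 54*x^2 - 108*x + 81

Expanding det(x·I − A) (e.g. by cofactor expansion or by noting that A is similar to its Jordan form J, which has the same characteristic polynomial as A) gives
  χ_A(x) = x^4 - 12*x^3 + 54*x^2 - 108*x + 81
which factors as (x - 3)^4. The eigenvalues (with algebraic multiplicities) are λ = 3 with multiplicity 4.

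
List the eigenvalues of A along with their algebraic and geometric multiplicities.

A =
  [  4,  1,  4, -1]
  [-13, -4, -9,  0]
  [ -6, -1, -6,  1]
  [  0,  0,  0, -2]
λ = -2: alg = 4, geom = 2

Step 1 — factor the characteristic polynomial to read off the algebraic multiplicities:
  χ_A(x) = (x + 2)^4

Step 2 — compute geometric multiplicities via the rank-nullity identity g(λ) = n − rank(A − λI):
  rank(A − (-2)·I) = 2, so dim ker(A − (-2)·I) = n − 2 = 2

Summary:
  λ = -2: algebraic multiplicity = 4, geometric multiplicity = 2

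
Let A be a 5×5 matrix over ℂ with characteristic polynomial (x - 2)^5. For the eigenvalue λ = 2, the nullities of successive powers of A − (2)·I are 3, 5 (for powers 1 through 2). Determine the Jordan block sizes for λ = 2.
Block sizes for λ = 2: [2, 2, 1]

From the dimensions of kernels of powers, the number of Jordan blocks of size at least j is d_j − d_{j−1} where d_j = dim ker(N^j) (with d_0 = 0). Computing the differences gives [3, 2].
The number of blocks of size exactly k is (#blocks of size ≥ k) − (#blocks of size ≥ k + 1), so the partition is: 1 block(s) of size 1, 2 block(s) of size 2.
In nonincreasing order the block sizes are [2, 2, 1].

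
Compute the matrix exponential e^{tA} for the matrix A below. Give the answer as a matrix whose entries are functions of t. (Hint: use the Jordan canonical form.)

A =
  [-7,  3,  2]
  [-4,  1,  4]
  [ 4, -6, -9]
e^{tA} =
  [-2*t*exp(-5*t) + exp(-5*t), 3*t*exp(-5*t), 2*t*exp(-5*t)]
  [-4*t*exp(-5*t), 6*t*exp(-5*t) + exp(-5*t), 4*t*exp(-5*t)]
  [4*t*exp(-5*t), -6*t*exp(-5*t), -4*t*exp(-5*t) + exp(-5*t)]

Strategy: write A = P · J · P⁻¹ where J is a Jordan canonical form, so e^{tA} = P · e^{tJ} · P⁻¹, and e^{tJ} can be computed block-by-block.

A has Jordan form
J =
  [-5,  1,  0]
  [ 0, -5,  0]
  [ 0,  0, -5]
(up to reordering of blocks).

Per-block formulas:
  For a 2×2 Jordan block J_2(-5): exp(t · J_2(-5)) = e^(-5t)·(I + t·N), where N is the 2×2 nilpotent shift.
  For a 1×1 block at λ = -5: exp(t · [-5]) = [e^(-5t)].

After assembling e^{tJ} and conjugating by P, we get:

e^{tA} =
  [-2*t*exp(-5*t) + exp(-5*t), 3*t*exp(-5*t), 2*t*exp(-5*t)]
  [-4*t*exp(-5*t), 6*t*exp(-5*t) + exp(-5*t), 4*t*exp(-5*t)]
  [4*t*exp(-5*t), -6*t*exp(-5*t), -4*t*exp(-5*t) + exp(-5*t)]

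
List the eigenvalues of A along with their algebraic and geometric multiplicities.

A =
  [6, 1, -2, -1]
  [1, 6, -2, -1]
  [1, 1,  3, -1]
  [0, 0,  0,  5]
λ = 5: alg = 4, geom = 3

Step 1 — factor the characteristic polynomial to read off the algebraic multiplicities:
  χ_A(x) = (x - 5)^4

Step 2 — compute geometric multiplicities via the rank-nullity identity g(λ) = n − rank(A − λI):
  rank(A − (5)·I) = 1, so dim ker(A − (5)·I) = n − 1 = 3

Summary:
  λ = 5: algebraic multiplicity = 4, geometric multiplicity = 3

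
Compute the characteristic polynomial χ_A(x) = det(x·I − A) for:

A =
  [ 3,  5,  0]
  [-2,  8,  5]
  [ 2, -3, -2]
x^3 - 9*x^2 + 27*x - 27

Expanding det(x·I − A) (e.g. by cofactor expansion or by noting that A is similar to its Jordan form J, which has the same characteristic polynomial as A) gives
  χ_A(x) = x^3 - 9*x^2 + 27*x - 27
which factors as (x - 3)^3. The eigenvalues (with algebraic multiplicities) are λ = 3 with multiplicity 3.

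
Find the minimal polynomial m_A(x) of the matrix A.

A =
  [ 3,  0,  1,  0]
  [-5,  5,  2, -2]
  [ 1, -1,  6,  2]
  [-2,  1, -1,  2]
x^3 - 12*x^2 + 48*x - 64

The characteristic polynomial is χ_A(x) = (x - 4)^4, so the eigenvalues are known. The minimal polynomial is
  m_A(x) = Π_λ (x − λ)^{k_λ}
where k_λ is the size of the *largest* Jordan block for λ (equivalently, the smallest k with (A − λI)^k v = 0 for every generalised eigenvector v of λ).

  λ = 4: largest Jordan block has size 3, contributing (x − 4)^3

So m_A(x) = (x - 4)^3 = x^3 - 12*x^2 + 48*x - 64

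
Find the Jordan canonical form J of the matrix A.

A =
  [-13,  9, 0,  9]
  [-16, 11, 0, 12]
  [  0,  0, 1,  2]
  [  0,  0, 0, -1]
J_2(-1) ⊕ J_1(-1) ⊕ J_1(1)

The characteristic polynomial is
  det(x·I − A) = x^4 + 2*x^3 - 2*x - 1 = (x - 1)*(x + 1)^3

Eigenvalues and multiplicities (the geometric multiplicity of λ is n − rank(A − λI), which equals the number of Jordan blocks for λ):
  λ = -1: algebraic multiplicity = 3, geometric multiplicity = 2
  λ = 1: algebraic multiplicity = 1, geometric multiplicity = 1

Determining the block sizes for each eigenvalue:
  λ = -1: 2 blocks summing to 3 forces exactly one block of size 2 and the rest size 1 → block sizes [2, 1]
  λ = 1: one block (gm = 1), so the single block has size am = 1 → block sizes [1]

Assembling the blocks gives a Jordan form
J =
  [-1,  1,  0, 0]
  [ 0, -1,  0, 0]
  [ 0,  0, -1, 0]
  [ 0,  0,  0, 1]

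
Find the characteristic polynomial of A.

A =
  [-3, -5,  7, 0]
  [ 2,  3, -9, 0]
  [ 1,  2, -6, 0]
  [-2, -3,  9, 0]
x^4 + 6*x^3 + 12*x^2 + 8*x

Expanding det(x·I − A) (e.g. by cofactor expansion or by noting that A is similar to its Jordan form J, which has the same characteristic polynomial as A) gives
  χ_A(x) = x^4 + 6*x^3 + 12*x^2 + 8*x
which factors as x*(x + 2)^3. The eigenvalues (with algebraic multiplicities) are λ = -2 with multiplicity 3, λ = 0 with multiplicity 1.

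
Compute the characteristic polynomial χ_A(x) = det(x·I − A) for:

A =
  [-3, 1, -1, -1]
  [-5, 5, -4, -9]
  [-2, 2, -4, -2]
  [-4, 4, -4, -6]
x^4 + 8*x^3 + 24*x^2 + 32*x + 16

Expanding det(x·I − A) (e.g. by cofactor expansion or by noting that A is similar to its Jordan form J, which has the same characteristic polynomial as A) gives
  χ_A(x) = x^4 + 8*x^3 + 24*x^2 + 32*x + 16
which factors as (x + 2)^4. The eigenvalues (with algebraic multiplicities) are λ = -2 with multiplicity 4.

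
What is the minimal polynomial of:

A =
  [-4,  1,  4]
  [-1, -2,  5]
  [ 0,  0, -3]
x^3 + 9*x^2 + 27*x + 27

The characteristic polynomial is χ_A(x) = (x + 3)^3, so the eigenvalues are known. The minimal polynomial is
  m_A(x) = Π_λ (x − λ)^{k_λ}
where k_λ is the size of the *largest* Jordan block for λ (equivalently, the smallest k with (A − λI)^k v = 0 for every generalised eigenvector v of λ).

  λ = -3: largest Jordan block has size 3, contributing (x + 3)^3

So m_A(x) = (x + 3)^3 = x^3 + 9*x^2 + 27*x + 27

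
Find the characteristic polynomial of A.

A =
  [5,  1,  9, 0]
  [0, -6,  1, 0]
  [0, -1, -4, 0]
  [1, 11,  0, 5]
x^4 - 50*x^2 + 625

Expanding det(x·I − A) (e.g. by cofactor expansion or by noting that A is similar to its Jordan form J, which has the same characteristic polynomial as A) gives
  χ_A(x) = x^4 - 50*x^2 + 625
which factors as (x - 5)^2*(x + 5)^2. The eigenvalues (with algebraic multiplicities) are λ = -5 with multiplicity 2, λ = 5 with multiplicity 2.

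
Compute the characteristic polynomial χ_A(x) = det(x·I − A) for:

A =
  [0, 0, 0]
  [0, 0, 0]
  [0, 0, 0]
x^3

Expanding det(x·I − A) (e.g. by cofactor expansion or by noting that A is similar to its Jordan form J, which has the same characteristic polynomial as A) gives
  χ_A(x) = x^3
which factors as x^3. The eigenvalues (with algebraic multiplicities) are λ = 0 with multiplicity 3.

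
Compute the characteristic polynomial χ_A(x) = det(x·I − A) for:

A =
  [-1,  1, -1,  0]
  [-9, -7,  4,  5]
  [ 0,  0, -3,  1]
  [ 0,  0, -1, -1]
x^4 + 12*x^3 + 52*x^2 + 96*x + 64

Expanding det(x·I − A) (e.g. by cofactor expansion or by noting that A is similar to its Jordan form J, which has the same characteristic polynomial as A) gives
  χ_A(x) = x^4 + 12*x^3 + 52*x^2 + 96*x + 64
which factors as (x + 2)^2*(x + 4)^2. The eigenvalues (with algebraic multiplicities) are λ = -4 with multiplicity 2, λ = -2 with multiplicity 2.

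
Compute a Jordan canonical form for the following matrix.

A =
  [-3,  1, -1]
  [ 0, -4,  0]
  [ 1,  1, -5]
J_2(-4) ⊕ J_1(-4)

The characteristic polynomial is
  det(x·I − A) = x^3 + 12*x^2 + 48*x + 64 = (x + 4)^3

Eigenvalues and multiplicities (the geometric multiplicity of λ is n − rank(A − λI), which equals the number of Jordan blocks for λ):
  λ = -4: algebraic multiplicity = 3, geometric multiplicity = 2

Determining the block sizes for each eigenvalue:
  λ = -4: 2 blocks summing to 3 forces exactly one block of size 2 and the rest size 1 → block sizes [2, 1]

Assembling the blocks gives a Jordan form
J =
  [-4,  1,  0]
  [ 0, -4,  0]
  [ 0,  0, -4]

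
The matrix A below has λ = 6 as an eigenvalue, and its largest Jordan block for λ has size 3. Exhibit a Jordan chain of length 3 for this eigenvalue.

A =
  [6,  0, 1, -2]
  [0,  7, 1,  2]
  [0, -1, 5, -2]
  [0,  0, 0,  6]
A Jordan chain for λ = 6 of length 3:
v_1 = (-1, 0, 0, 0)ᵀ
v_2 = (0, 1, -1, 0)ᵀ
v_3 = (0, 1, 0, 0)ᵀ

Let N = A − (6)·I. We want v_3 with N^3 v_3 = 0 but N^2 v_3 ≠ 0; then v_{j-1} := N · v_j for j = 3, …, 2.

Pick v_3 = (0, 1, 0, 0)ᵀ.
Then v_2 = N · v_3 = (0, 1, -1, 0)ᵀ.
Then v_1 = N · v_2 = (-1, 0, 0, 0)ᵀ.

Sanity check: (A − (6)·I) v_1 = (0, 0, 0, 0)ᵀ = 0. ✓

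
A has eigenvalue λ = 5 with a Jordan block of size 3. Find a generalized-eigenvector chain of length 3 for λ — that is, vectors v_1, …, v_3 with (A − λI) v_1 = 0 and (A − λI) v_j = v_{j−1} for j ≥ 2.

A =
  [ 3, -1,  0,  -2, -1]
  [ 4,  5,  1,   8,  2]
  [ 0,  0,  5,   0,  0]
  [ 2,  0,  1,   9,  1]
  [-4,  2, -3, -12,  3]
A Jordan chain for λ = 5 of length 3:
v_1 = (0, 2, 0, 1, -4)ᵀ
v_2 = (0, 1, 0, 1, -3)ᵀ
v_3 = (0, 0, 1, 0, 0)ᵀ

Let N = A − (5)·I. We want v_3 with N^3 v_3 = 0 but N^2 v_3 ≠ 0; then v_{j-1} := N · v_j for j = 3, …, 2.

Pick v_3 = (0, 0, 1, 0, 0)ᵀ.
Then v_2 = N · v_3 = (0, 1, 0, 1, -3)ᵀ.
Then v_1 = N · v_2 = (0, 2, 0, 1, -4)ᵀ.

Sanity check: (A − (5)·I) v_1 = (0, 0, 0, 0, 0)ᵀ = 0. ✓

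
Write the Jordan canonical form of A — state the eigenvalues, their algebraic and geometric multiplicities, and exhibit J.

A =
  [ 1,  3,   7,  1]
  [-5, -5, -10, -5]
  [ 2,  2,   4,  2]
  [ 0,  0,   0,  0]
J_3(0) ⊕ J_1(0)

The characteristic polynomial is
  det(x·I − A) = x^4

Eigenvalues and multiplicities (the geometric multiplicity of λ is n − rank(A − λI), which equals the number of Jordan blocks for λ):
  λ = 0: algebraic multiplicity = 4, geometric multiplicity = 2

Determining the block sizes for each eigenvalue:
  λ = 0: with am = 4 and gm = 2, the partition is not yet determined (e.g. several partitions of 4 into 2 parts exist). Let N = A − (0)·I. Computing rank(N^1) = 2, rank(N^2) = 1, rank(N^3) = 0; the number of blocks of size ≥ j is rank(N^{j−1}) − rank(N^j), giving [2, 1, 1]. So we have 1 block(s) of size 3, 1 block(s) of size 1 → block sizes [3, 1]

Assembling the blocks gives a Jordan form
J =
  [0, 1, 0, 0]
  [0, 0, 1, 0]
  [0, 0, 0, 0]
  [0, 0, 0, 0]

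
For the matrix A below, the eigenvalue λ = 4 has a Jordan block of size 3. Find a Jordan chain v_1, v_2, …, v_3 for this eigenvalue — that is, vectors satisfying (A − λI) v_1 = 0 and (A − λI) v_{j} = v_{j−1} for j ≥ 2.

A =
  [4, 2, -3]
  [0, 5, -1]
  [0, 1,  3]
A Jordan chain for λ = 4 of length 3:
v_1 = (-1, 0, 0)ᵀ
v_2 = (2, 1, 1)ᵀ
v_3 = (0, 1, 0)ᵀ

Let N = A − (4)·I. We want v_3 with N^3 v_3 = 0 but N^2 v_3 ≠ 0; then v_{j-1} := N · v_j for j = 3, …, 2.

Pick v_3 = (0, 1, 0)ᵀ.
Then v_2 = N · v_3 = (2, 1, 1)ᵀ.
Then v_1 = N · v_2 = (-1, 0, 0)ᵀ.

Sanity check: (A − (4)·I) v_1 = (0, 0, 0)ᵀ = 0. ✓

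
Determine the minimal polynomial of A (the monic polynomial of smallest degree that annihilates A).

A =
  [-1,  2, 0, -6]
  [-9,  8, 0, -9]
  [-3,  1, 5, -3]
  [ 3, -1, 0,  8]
x^2 - 10*x + 25

The characteristic polynomial is χ_A(x) = (x - 5)^4, so the eigenvalues are known. The minimal polynomial is
  m_A(x) = Π_λ (x − λ)^{k_λ}
where k_λ is the size of the *largest* Jordan block for λ (equivalently, the smallest k with (A − λI)^k v = 0 for every generalised eigenvector v of λ).

  λ = 5: largest Jordan block has size 2, contributing (x − 5)^2

So m_A(x) = (x - 5)^2 = x^2 - 10*x + 25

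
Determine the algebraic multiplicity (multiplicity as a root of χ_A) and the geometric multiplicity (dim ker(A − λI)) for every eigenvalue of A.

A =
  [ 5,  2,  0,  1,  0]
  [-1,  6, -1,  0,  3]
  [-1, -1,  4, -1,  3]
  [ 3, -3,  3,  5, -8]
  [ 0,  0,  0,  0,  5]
λ = 5: alg = 5, geom = 2

Step 1 — factor the characteristic polynomial to read off the algebraic multiplicities:
  χ_A(x) = (x - 5)^5

Step 2 — compute geometric multiplicities via the rank-nullity identity g(λ) = n − rank(A − λI):
  rank(A − (5)·I) = 3, so dim ker(A − (5)·I) = n − 3 = 2

Summary:
  λ = 5: algebraic multiplicity = 5, geometric multiplicity = 2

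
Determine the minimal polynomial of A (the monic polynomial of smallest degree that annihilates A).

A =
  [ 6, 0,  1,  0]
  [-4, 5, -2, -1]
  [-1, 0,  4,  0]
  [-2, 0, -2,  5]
x^2 - 10*x + 25

The characteristic polynomial is χ_A(x) = (x - 5)^4, so the eigenvalues are known. The minimal polynomial is
  m_A(x) = Π_λ (x − λ)^{k_λ}
where k_λ is the size of the *largest* Jordan block for λ (equivalently, the smallest k with (A − λI)^k v = 0 for every generalised eigenvector v of λ).

  λ = 5: largest Jordan block has size 2, contributing (x − 5)^2

So m_A(x) = (x - 5)^2 = x^2 - 10*x + 25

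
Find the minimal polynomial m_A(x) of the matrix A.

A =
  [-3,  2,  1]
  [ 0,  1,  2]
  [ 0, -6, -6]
x^2 + 5*x + 6

The characteristic polynomial is χ_A(x) = (x + 2)*(x + 3)^2, so the eigenvalues are known. The minimal polynomial is
  m_A(x) = Π_λ (x − λ)^{k_λ}
where k_λ is the size of the *largest* Jordan block for λ (equivalently, the smallest k with (A − λI)^k v = 0 for every generalised eigenvector v of λ).

  λ = -3: largest Jordan block has size 1, contributing (x + 3)
  λ = -2: largest Jordan block has size 1, contributing (x + 2)

So m_A(x) = (x + 2)*(x + 3) = x^2 + 5*x + 6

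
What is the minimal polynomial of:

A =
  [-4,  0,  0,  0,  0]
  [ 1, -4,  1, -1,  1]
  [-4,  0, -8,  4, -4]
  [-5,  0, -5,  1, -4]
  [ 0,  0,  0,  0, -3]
x^2 + 7*x + 12

The characteristic polynomial is χ_A(x) = (x + 3)^2*(x + 4)^3, so the eigenvalues are known. The minimal polynomial is
  m_A(x) = Π_λ (x − λ)^{k_λ}
where k_λ is the size of the *largest* Jordan block for λ (equivalently, the smallest k with (A − λI)^k v = 0 for every generalised eigenvector v of λ).

  λ = -4: largest Jordan block has size 1, contributing (x + 4)
  λ = -3: largest Jordan block has size 1, contributing (x + 3)

So m_A(x) = (x + 3)*(x + 4) = x^2 + 7*x + 12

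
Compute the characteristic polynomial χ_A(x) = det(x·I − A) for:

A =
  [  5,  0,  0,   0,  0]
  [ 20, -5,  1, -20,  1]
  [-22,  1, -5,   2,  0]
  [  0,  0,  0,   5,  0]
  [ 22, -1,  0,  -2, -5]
x^5 + 5*x^4 - 50*x^3 - 250*x^2 + 625*x + 3125

Expanding det(x·I − A) (e.g. by cofactor expansion or by noting that A is similar to its Jordan form J, which has the same characteristic polynomial as A) gives
  χ_A(x) = x^5 + 5*x^4 - 50*x^3 - 250*x^2 + 625*x + 3125
which factors as (x - 5)^2*(x + 5)^3. The eigenvalues (with algebraic multiplicities) are λ = -5 with multiplicity 3, λ = 5 with multiplicity 2.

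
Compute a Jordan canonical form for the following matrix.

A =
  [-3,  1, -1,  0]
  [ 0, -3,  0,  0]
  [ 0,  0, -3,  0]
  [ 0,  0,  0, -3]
J_2(-3) ⊕ J_1(-3) ⊕ J_1(-3)

The characteristic polynomial is
  det(x·I − A) = x^4 + 12*x^3 + 54*x^2 + 108*x + 81 = (x + 3)^4

Eigenvalues and multiplicities (the geometric multiplicity of λ is n − rank(A − λI), which equals the number of Jordan blocks for λ):
  λ = -3: algebraic multiplicity = 4, geometric multiplicity = 3

Determining the block sizes for each eigenvalue:
  λ = -3: 3 blocks summing to 4 forces exactly one block of size 2 and the rest size 1 → block sizes [2, 1, 1]

Assembling the blocks gives a Jordan form
J =
  [-3,  1,  0,  0]
  [ 0, -3,  0,  0]
  [ 0,  0, -3,  0]
  [ 0,  0,  0, -3]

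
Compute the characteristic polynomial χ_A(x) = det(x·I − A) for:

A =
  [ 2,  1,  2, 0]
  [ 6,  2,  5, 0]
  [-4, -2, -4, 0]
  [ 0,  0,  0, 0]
x^4

Expanding det(x·I − A) (e.g. by cofactor expansion or by noting that A is similar to its Jordan form J, which has the same characteristic polynomial as A) gives
  χ_A(x) = x^4
which factors as x^4. The eigenvalues (with algebraic multiplicities) are λ = 0 with multiplicity 4.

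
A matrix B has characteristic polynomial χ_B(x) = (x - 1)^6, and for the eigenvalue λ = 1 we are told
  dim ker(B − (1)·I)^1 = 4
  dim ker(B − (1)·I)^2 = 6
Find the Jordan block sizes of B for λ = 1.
Block sizes for λ = 1: [2, 2, 1, 1]

From the dimensions of kernels of powers, the number of Jordan blocks of size at least j is d_j − d_{j−1} where d_j = dim ker(N^j) (with d_0 = 0). Computing the differences gives [4, 2].
The number of blocks of size exactly k is (#blocks of size ≥ k) − (#blocks of size ≥ k + 1), so the partition is: 2 block(s) of size 1, 2 block(s) of size 2.
In nonincreasing order the block sizes are [2, 2, 1, 1].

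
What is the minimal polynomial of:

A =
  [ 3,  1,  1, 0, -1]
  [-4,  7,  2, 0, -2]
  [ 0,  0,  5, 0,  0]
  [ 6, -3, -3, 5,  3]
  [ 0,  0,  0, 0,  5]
x^2 - 10*x + 25

The characteristic polynomial is χ_A(x) = (x - 5)^5, so the eigenvalues are known. The minimal polynomial is
  m_A(x) = Π_λ (x − λ)^{k_λ}
where k_λ is the size of the *largest* Jordan block for λ (equivalently, the smallest k with (A − λI)^k v = 0 for every generalised eigenvector v of λ).

  λ = 5: largest Jordan block has size 2, contributing (x − 5)^2

So m_A(x) = (x - 5)^2 = x^2 - 10*x + 25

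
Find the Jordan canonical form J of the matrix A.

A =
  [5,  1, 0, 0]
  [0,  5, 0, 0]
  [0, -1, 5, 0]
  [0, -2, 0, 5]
J_2(5) ⊕ J_1(5) ⊕ J_1(5)

The characteristic polynomial is
  det(x·I − A) = x^4 - 20*x^3 + 150*x^2 - 500*x + 625 = (x - 5)^4

Eigenvalues and multiplicities (the geometric multiplicity of λ is n − rank(A − λI), which equals the number of Jordan blocks for λ):
  λ = 5: algebraic multiplicity = 4, geometric multiplicity = 3

Determining the block sizes for each eigenvalue:
  λ = 5: 3 blocks summing to 4 forces exactly one block of size 2 and the rest size 1 → block sizes [2, 1, 1]

Assembling the blocks gives a Jordan form
J =
  [5, 1, 0, 0]
  [0, 5, 0, 0]
  [0, 0, 5, 0]
  [0, 0, 0, 5]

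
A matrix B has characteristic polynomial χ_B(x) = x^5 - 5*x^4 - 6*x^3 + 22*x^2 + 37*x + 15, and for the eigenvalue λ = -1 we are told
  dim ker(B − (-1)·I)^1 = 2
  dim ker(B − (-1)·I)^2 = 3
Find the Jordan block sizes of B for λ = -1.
Block sizes for λ = -1: [2, 1]

From the dimensions of kernels of powers, the number of Jordan blocks of size at least j is d_j − d_{j−1} where d_j = dim ker(N^j) (with d_0 = 0). Computing the differences gives [2, 1].
The number of blocks of size exactly k is (#blocks of size ≥ k) − (#blocks of size ≥ k + 1), so the partition is: 1 block(s) of size 1, 1 block(s) of size 2.
In nonincreasing order the block sizes are [2, 1].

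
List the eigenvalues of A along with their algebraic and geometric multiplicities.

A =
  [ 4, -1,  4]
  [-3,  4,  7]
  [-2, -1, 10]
λ = 6: alg = 3, geom = 1

Step 1 — factor the characteristic polynomial to read off the algebraic multiplicities:
  χ_A(x) = (x - 6)^3

Step 2 — compute geometric multiplicities via the rank-nullity identity g(λ) = n − rank(A − λI):
  rank(A − (6)·I) = 2, so dim ker(A − (6)·I) = n − 2 = 1

Summary:
  λ = 6: algebraic multiplicity = 3, geometric multiplicity = 1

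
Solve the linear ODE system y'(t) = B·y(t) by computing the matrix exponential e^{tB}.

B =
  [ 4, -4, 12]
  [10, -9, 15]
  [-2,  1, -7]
e^{tB} =
  [8*t*exp(-4*t) + exp(-4*t), -4*t*exp(-4*t), 12*t*exp(-4*t)]
  [10*t*exp(-4*t), -5*t*exp(-4*t) + exp(-4*t), 15*t*exp(-4*t)]
  [-2*t*exp(-4*t), t*exp(-4*t), -3*t*exp(-4*t) + exp(-4*t)]

Strategy: write B = P · J · P⁻¹ where J is a Jordan canonical form, so e^{tB} = P · e^{tJ} · P⁻¹, and e^{tJ} can be computed block-by-block.

B has Jordan form
J =
  [-4,  1,  0]
  [ 0, -4,  0]
  [ 0,  0, -4]
(up to reordering of blocks).

Per-block formulas:
  For a 2×2 Jordan block J_2(-4): exp(t · J_2(-4)) = e^(-4t)·(I + t·N), where N is the 2×2 nilpotent shift.
  For a 1×1 block at λ = -4: exp(t · [-4]) = [e^(-4t)].

After assembling e^{tJ} and conjugating by P, we get:

e^{tB} =
  [8*t*exp(-4*t) + exp(-4*t), -4*t*exp(-4*t), 12*t*exp(-4*t)]
  [10*t*exp(-4*t), -5*t*exp(-4*t) + exp(-4*t), 15*t*exp(-4*t)]
  [-2*t*exp(-4*t), t*exp(-4*t), -3*t*exp(-4*t) + exp(-4*t)]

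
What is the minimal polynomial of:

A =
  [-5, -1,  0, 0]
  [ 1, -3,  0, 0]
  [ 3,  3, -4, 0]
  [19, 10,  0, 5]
x^3 + 3*x^2 - 24*x - 80

The characteristic polynomial is χ_A(x) = (x - 5)*(x + 4)^3, so the eigenvalues are known. The minimal polynomial is
  m_A(x) = Π_λ (x − λ)^{k_λ}
where k_λ is the size of the *largest* Jordan block for λ (equivalently, the smallest k with (A − λI)^k v = 0 for every generalised eigenvector v of λ).

  λ = -4: largest Jordan block has size 2, contributing (x + 4)^2
  λ = 5: largest Jordan block has size 1, contributing (x − 5)

So m_A(x) = (x - 5)*(x + 4)^2 = x^3 + 3*x^2 - 24*x - 80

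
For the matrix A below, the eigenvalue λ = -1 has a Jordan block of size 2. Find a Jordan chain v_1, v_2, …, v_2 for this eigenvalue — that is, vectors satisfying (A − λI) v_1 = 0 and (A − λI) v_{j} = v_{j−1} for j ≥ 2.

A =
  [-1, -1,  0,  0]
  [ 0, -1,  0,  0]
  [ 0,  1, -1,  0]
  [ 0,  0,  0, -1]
A Jordan chain for λ = -1 of length 2:
v_1 = (-1, 0, 1, 0)ᵀ
v_2 = (0, 1, 0, 0)ᵀ

Let N = A − (-1)·I. We want v_2 with N^2 v_2 = 0 but N^1 v_2 ≠ 0; then v_{j-1} := N · v_j for j = 2, …, 2.

Pick v_2 = (0, 1, 0, 0)ᵀ.
Then v_1 = N · v_2 = (-1, 0, 1, 0)ᵀ.

Sanity check: (A − (-1)·I) v_1 = (0, 0, 0, 0)ᵀ = 0. ✓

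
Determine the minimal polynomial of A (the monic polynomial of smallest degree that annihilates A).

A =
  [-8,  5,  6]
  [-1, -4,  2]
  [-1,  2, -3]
x^3 + 15*x^2 + 75*x + 125

The characteristic polynomial is χ_A(x) = (x + 5)^3, so the eigenvalues are known. The minimal polynomial is
  m_A(x) = Π_λ (x − λ)^{k_λ}
where k_λ is the size of the *largest* Jordan block for λ (equivalently, the smallest k with (A − λI)^k v = 0 for every generalised eigenvector v of λ).

  λ = -5: largest Jordan block has size 3, contributing (x + 5)^3

So m_A(x) = (x + 5)^3 = x^3 + 15*x^2 + 75*x + 125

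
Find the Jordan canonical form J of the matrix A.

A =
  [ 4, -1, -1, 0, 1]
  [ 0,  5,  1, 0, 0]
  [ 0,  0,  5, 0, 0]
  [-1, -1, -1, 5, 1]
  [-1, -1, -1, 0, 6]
J_3(5) ⊕ J_1(5) ⊕ J_1(5)

The characteristic polynomial is
  det(x·I − A) = x^5 - 25*x^4 + 250*x^3 - 1250*x^2 + 3125*x - 3125 = (x - 5)^5

Eigenvalues and multiplicities (the geometric multiplicity of λ is n − rank(A − λI), which equals the number of Jordan blocks for λ):
  λ = 5: algebraic multiplicity = 5, geometric multiplicity = 3

Determining the block sizes for each eigenvalue:
  λ = 5: with am = 5 and gm = 3, the partition is not yet determined (e.g. several partitions of 5 into 3 parts exist). Let N = A − (5)·I. Computing rank(N^1) = 2, rank(N^2) = 1, rank(N^3) = 0; the number of blocks of size ≥ j is rank(N^{j−1}) − rank(N^j), giving [3, 1, 1]. So we have 1 block(s) of size 3, 2 block(s) of size 1 → block sizes [3, 1, 1]

Assembling the blocks gives a Jordan form
J =
  [5, 1, 0, 0, 0]
  [0, 5, 1, 0, 0]
  [0, 0, 5, 0, 0]
  [0, 0, 0, 5, 0]
  [0, 0, 0, 0, 5]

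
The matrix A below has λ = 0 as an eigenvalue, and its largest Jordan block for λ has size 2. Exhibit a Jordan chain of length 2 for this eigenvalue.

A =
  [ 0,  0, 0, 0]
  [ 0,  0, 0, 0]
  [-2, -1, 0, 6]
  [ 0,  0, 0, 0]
A Jordan chain for λ = 0 of length 2:
v_1 = (0, 0, -2, 0)ᵀ
v_2 = (1, 0, 0, 0)ᵀ

Let N = A − (0)·I. We want v_2 with N^2 v_2 = 0 but N^1 v_2 ≠ 0; then v_{j-1} := N · v_j for j = 2, …, 2.

Pick v_2 = (1, 0, 0, 0)ᵀ.
Then v_1 = N · v_2 = (0, 0, -2, 0)ᵀ.

Sanity check: (A − (0)·I) v_1 = (0, 0, 0, 0)ᵀ = 0. ✓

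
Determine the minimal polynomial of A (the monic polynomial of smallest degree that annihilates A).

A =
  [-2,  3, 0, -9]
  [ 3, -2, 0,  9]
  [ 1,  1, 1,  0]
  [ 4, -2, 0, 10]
x^3 - 6*x^2 + 9*x - 4

The characteristic polynomial is χ_A(x) = (x - 4)*(x - 1)^3, so the eigenvalues are known. The minimal polynomial is
  m_A(x) = Π_λ (x − λ)^{k_λ}
where k_λ is the size of the *largest* Jordan block for λ (equivalently, the smallest k with (A − λI)^k v = 0 for every generalised eigenvector v of λ).

  λ = 1: largest Jordan block has size 2, contributing (x − 1)^2
  λ = 4: largest Jordan block has size 1, contributing (x − 4)

So m_A(x) = (x - 4)*(x - 1)^2 = x^3 - 6*x^2 + 9*x - 4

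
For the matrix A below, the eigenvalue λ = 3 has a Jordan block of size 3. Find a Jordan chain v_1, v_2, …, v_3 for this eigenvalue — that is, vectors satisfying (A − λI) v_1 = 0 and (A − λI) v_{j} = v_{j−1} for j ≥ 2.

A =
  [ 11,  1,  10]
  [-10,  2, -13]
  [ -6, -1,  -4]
A Jordan chain for λ = 3 of length 3:
v_1 = (-6, 8, 4)ᵀ
v_2 = (8, -10, -6)ᵀ
v_3 = (1, 0, 0)ᵀ

Let N = A − (3)·I. We want v_3 with N^3 v_3 = 0 but N^2 v_3 ≠ 0; then v_{j-1} := N · v_j for j = 3, …, 2.

Pick v_3 = (1, 0, 0)ᵀ.
Then v_2 = N · v_3 = (8, -10, -6)ᵀ.
Then v_1 = N · v_2 = (-6, 8, 4)ᵀ.

Sanity check: (A − (3)·I) v_1 = (0, 0, 0)ᵀ = 0. ✓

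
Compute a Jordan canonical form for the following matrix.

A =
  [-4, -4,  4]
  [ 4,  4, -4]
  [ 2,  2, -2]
J_1(-2) ⊕ J_1(0) ⊕ J_1(0)

The characteristic polynomial is
  det(x·I − A) = x^3 + 2*x^2 = x^2*(x + 2)

Eigenvalues and multiplicities (the geometric multiplicity of λ is n − rank(A − λI), which equals the number of Jordan blocks for λ):
  λ = -2: algebraic multiplicity = 1, geometric multiplicity = 1
  λ = 0: algebraic multiplicity = 2, geometric multiplicity = 2

Determining the block sizes for each eigenvalue:
  λ = -2: one block (gm = 1), so the single block has size am = 1 → block sizes [1]
  λ = 0: gm = am = 2, so every block has size 1 → block sizes [1, 1]

Assembling the blocks gives a Jordan form
J =
  [-2, 0, 0]
  [ 0, 0, 0]
  [ 0, 0, 0]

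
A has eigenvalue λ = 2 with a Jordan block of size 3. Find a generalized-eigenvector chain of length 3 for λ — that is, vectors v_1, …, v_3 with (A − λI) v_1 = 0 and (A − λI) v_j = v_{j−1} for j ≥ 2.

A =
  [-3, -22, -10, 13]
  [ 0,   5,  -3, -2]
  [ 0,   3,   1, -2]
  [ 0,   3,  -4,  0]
A Jordan chain for λ = 2 of length 3:
v_1 = (-3, 6, 0, 9)ᵀ
v_2 = (12, -3, -3, -3)ᵀ
v_3 = (2, -1, 0, 0)ᵀ

Let N = A − (2)·I. We want v_3 with N^3 v_3 = 0 but N^2 v_3 ≠ 0; then v_{j-1} := N · v_j for j = 3, …, 2.

Pick v_3 = (2, -1, 0, 0)ᵀ.
Then v_2 = N · v_3 = (12, -3, -3, -3)ᵀ.
Then v_1 = N · v_2 = (-3, 6, 0, 9)ᵀ.

Sanity check: (A − (2)·I) v_1 = (0, 0, 0, 0)ᵀ = 0. ✓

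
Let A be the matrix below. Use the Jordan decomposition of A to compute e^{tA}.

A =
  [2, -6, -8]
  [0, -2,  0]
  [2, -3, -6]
e^{tA} =
  [4*t*exp(-2*t) + exp(-2*t), -6*t*exp(-2*t), -8*t*exp(-2*t)]
  [0, exp(-2*t), 0]
  [2*t*exp(-2*t), -3*t*exp(-2*t), -4*t*exp(-2*t) + exp(-2*t)]

Strategy: write A = P · J · P⁻¹ where J is a Jordan canonical form, so e^{tA} = P · e^{tJ} · P⁻¹, and e^{tJ} can be computed block-by-block.

A has Jordan form
J =
  [-2,  1,  0]
  [ 0, -2,  0]
  [ 0,  0, -2]
(up to reordering of blocks).

Per-block formulas:
  For a 2×2 Jordan block J_2(-2): exp(t · J_2(-2)) = e^(-2t)·(I + t·N), where N is the 2×2 nilpotent shift.
  For a 1×1 block at λ = -2: exp(t · [-2]) = [e^(-2t)].

After assembling e^{tJ} and conjugating by P, we get:

e^{tA} =
  [4*t*exp(-2*t) + exp(-2*t), -6*t*exp(-2*t), -8*t*exp(-2*t)]
  [0, exp(-2*t), 0]
  [2*t*exp(-2*t), -3*t*exp(-2*t), -4*t*exp(-2*t) + exp(-2*t)]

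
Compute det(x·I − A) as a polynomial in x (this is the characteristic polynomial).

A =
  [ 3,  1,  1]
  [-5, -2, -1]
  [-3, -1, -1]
x^3

Expanding det(x·I − A) (e.g. by cofactor expansion or by noting that A is similar to its Jordan form J, which has the same characteristic polynomial as A) gives
  χ_A(x) = x^3
which factors as x^3. The eigenvalues (with algebraic multiplicities) are λ = 0 with multiplicity 3.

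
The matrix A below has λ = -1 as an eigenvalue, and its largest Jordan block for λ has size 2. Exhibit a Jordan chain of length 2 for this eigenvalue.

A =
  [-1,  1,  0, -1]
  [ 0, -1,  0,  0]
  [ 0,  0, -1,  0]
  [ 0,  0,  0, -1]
A Jordan chain for λ = -1 of length 2:
v_1 = (1, 0, 0, 0)ᵀ
v_2 = (0, 1, 0, 0)ᵀ

Let N = A − (-1)·I. We want v_2 with N^2 v_2 = 0 but N^1 v_2 ≠ 0; then v_{j-1} := N · v_j for j = 2, …, 2.

Pick v_2 = (0, 1, 0, 0)ᵀ.
Then v_1 = N · v_2 = (1, 0, 0, 0)ᵀ.

Sanity check: (A − (-1)·I) v_1 = (0, 0, 0, 0)ᵀ = 0. ✓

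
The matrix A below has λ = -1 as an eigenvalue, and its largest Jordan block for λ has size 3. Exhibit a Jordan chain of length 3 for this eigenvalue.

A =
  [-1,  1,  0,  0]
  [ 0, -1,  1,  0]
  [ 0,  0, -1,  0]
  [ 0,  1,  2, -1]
A Jordan chain for λ = -1 of length 3:
v_1 = (1, 0, 0, 1)ᵀ
v_2 = (0, 1, 0, 2)ᵀ
v_3 = (0, 0, 1, 0)ᵀ

Let N = A − (-1)·I. We want v_3 with N^3 v_3 = 0 but N^2 v_3 ≠ 0; then v_{j-1} := N · v_j for j = 3, …, 2.

Pick v_3 = (0, 0, 1, 0)ᵀ.
Then v_2 = N · v_3 = (0, 1, 0, 2)ᵀ.
Then v_1 = N · v_2 = (1, 0, 0, 1)ᵀ.

Sanity check: (A − (-1)·I) v_1 = (0, 0, 0, 0)ᵀ = 0. ✓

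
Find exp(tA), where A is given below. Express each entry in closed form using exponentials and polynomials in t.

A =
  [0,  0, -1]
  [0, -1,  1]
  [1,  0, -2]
e^{tA} =
  [t*exp(-t) + exp(-t), 0, -t*exp(-t)]
  [t^2*exp(-t)/2, exp(-t), -t^2*exp(-t)/2 + t*exp(-t)]
  [t*exp(-t), 0, -t*exp(-t) + exp(-t)]

Strategy: write A = P · J · P⁻¹ where J is a Jordan canonical form, so e^{tA} = P · e^{tJ} · P⁻¹, and e^{tJ} can be computed block-by-block.

A has Jordan form
J =
  [-1,  1,  0]
  [ 0, -1,  1]
  [ 0,  0, -1]
(up to reordering of blocks).

Per-block formulas:
  For a 3×3 Jordan block J_3(-1): exp(t · J_3(-1)) = e^(-1t)·(I + t·N + (t^2/2)·N^2), where N is the 3×3 nilpotent shift.

After assembling e^{tJ} and conjugating by P, we get:

e^{tA} =
  [t*exp(-t) + exp(-t), 0, -t*exp(-t)]
  [t^2*exp(-t)/2, exp(-t), -t^2*exp(-t)/2 + t*exp(-t)]
  [t*exp(-t), 0, -t*exp(-t) + exp(-t)]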